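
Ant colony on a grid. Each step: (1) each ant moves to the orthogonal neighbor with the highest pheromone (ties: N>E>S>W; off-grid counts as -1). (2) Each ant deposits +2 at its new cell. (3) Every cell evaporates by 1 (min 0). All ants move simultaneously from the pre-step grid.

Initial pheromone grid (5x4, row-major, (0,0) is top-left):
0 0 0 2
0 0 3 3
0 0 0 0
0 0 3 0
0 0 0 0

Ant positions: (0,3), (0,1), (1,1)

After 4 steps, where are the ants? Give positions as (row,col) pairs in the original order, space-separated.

Step 1: ant0:(0,3)->S->(1,3) | ant1:(0,1)->E->(0,2) | ant2:(1,1)->E->(1,2)
  grid max=4 at (1,2)
Step 2: ant0:(1,3)->W->(1,2) | ant1:(0,2)->S->(1,2) | ant2:(1,2)->E->(1,3)
  grid max=7 at (1,2)
Step 3: ant0:(1,2)->E->(1,3) | ant1:(1,2)->E->(1,3) | ant2:(1,3)->W->(1,2)
  grid max=8 at (1,2)
Step 4: ant0:(1,3)->W->(1,2) | ant1:(1,3)->W->(1,2) | ant2:(1,2)->E->(1,3)
  grid max=11 at (1,2)

(1,2) (1,2) (1,3)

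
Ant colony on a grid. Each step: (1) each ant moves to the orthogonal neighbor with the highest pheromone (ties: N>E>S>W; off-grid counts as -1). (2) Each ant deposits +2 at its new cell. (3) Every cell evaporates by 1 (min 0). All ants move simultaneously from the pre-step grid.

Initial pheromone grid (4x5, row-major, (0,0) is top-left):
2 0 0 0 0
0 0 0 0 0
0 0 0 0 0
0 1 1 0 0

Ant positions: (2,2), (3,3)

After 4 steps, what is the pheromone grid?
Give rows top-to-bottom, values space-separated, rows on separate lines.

After step 1: ants at (3,2),(3,2)
  1 0 0 0 0
  0 0 0 0 0
  0 0 0 0 0
  0 0 4 0 0
After step 2: ants at (2,2),(2,2)
  0 0 0 0 0
  0 0 0 0 0
  0 0 3 0 0
  0 0 3 0 0
After step 3: ants at (3,2),(3,2)
  0 0 0 0 0
  0 0 0 0 0
  0 0 2 0 0
  0 0 6 0 0
After step 4: ants at (2,2),(2,2)
  0 0 0 0 0
  0 0 0 0 0
  0 0 5 0 0
  0 0 5 0 0

0 0 0 0 0
0 0 0 0 0
0 0 5 0 0
0 0 5 0 0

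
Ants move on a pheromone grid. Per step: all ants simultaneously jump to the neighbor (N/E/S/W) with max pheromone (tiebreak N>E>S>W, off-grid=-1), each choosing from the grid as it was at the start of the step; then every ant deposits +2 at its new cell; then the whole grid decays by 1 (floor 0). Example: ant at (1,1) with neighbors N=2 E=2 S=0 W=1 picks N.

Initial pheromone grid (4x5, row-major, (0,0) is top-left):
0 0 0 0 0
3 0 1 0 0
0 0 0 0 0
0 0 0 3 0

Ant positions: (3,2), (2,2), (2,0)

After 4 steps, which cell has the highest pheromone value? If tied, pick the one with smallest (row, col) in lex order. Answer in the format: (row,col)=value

Answer: (1,0)=3

Derivation:
Step 1: ant0:(3,2)->E->(3,3) | ant1:(2,2)->N->(1,2) | ant2:(2,0)->N->(1,0)
  grid max=4 at (1,0)
Step 2: ant0:(3,3)->N->(2,3) | ant1:(1,2)->N->(0,2) | ant2:(1,0)->N->(0,0)
  grid max=3 at (1,0)
Step 3: ant0:(2,3)->S->(3,3) | ant1:(0,2)->S->(1,2) | ant2:(0,0)->S->(1,0)
  grid max=4 at (1,0)
Step 4: ant0:(3,3)->N->(2,3) | ant1:(1,2)->N->(0,2) | ant2:(1,0)->N->(0,0)
  grid max=3 at (1,0)
Final grid:
  1 0 1 0 0
  3 0 1 0 0
  0 0 0 1 0
  0 0 0 3 0
Max pheromone 3 at (1,0)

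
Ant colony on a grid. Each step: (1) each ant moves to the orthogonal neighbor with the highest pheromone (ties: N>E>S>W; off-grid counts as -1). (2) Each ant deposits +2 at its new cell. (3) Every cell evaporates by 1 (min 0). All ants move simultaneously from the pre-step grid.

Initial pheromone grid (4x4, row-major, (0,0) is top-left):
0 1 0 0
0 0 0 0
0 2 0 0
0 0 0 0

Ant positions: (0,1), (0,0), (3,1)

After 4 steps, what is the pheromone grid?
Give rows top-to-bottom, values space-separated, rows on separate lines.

After step 1: ants at (0,2),(0,1),(2,1)
  0 2 1 0
  0 0 0 0
  0 3 0 0
  0 0 0 0
After step 2: ants at (0,1),(0,2),(1,1)
  0 3 2 0
  0 1 0 0
  0 2 0 0
  0 0 0 0
After step 3: ants at (0,2),(0,1),(0,1)
  0 6 3 0
  0 0 0 0
  0 1 0 0
  0 0 0 0
After step 4: ants at (0,1),(0,2),(0,2)
  0 7 6 0
  0 0 0 0
  0 0 0 0
  0 0 0 0

0 7 6 0
0 0 0 0
0 0 0 0
0 0 0 0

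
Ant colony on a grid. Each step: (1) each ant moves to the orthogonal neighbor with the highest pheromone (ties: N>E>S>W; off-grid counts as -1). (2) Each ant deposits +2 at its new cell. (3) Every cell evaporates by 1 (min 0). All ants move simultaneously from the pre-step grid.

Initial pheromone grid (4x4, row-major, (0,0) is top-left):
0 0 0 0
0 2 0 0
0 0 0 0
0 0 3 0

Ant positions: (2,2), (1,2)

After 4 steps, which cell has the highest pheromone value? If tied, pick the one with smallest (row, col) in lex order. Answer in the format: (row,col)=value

Step 1: ant0:(2,2)->S->(3,2) | ant1:(1,2)->W->(1,1)
  grid max=4 at (3,2)
Step 2: ant0:(3,2)->N->(2,2) | ant1:(1,1)->N->(0,1)
  grid max=3 at (3,2)
Step 3: ant0:(2,2)->S->(3,2) | ant1:(0,1)->S->(1,1)
  grid max=4 at (3,2)
Step 4: ant0:(3,2)->N->(2,2) | ant1:(1,1)->N->(0,1)
  grid max=3 at (3,2)
Final grid:
  0 1 0 0
  0 2 0 0
  0 0 1 0
  0 0 3 0
Max pheromone 3 at (3,2)

Answer: (3,2)=3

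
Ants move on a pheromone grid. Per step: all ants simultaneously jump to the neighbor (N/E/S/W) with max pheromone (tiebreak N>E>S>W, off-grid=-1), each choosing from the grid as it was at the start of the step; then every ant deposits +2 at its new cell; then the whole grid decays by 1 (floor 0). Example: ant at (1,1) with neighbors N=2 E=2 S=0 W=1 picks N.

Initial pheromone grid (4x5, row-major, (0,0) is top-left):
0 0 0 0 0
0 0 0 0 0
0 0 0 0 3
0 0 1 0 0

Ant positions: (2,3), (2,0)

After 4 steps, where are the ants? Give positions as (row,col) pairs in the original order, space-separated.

Step 1: ant0:(2,3)->E->(2,4) | ant1:(2,0)->N->(1,0)
  grid max=4 at (2,4)
Step 2: ant0:(2,4)->N->(1,4) | ant1:(1,0)->N->(0,0)
  grid max=3 at (2,4)
Step 3: ant0:(1,4)->S->(2,4) | ant1:(0,0)->E->(0,1)
  grid max=4 at (2,4)
Step 4: ant0:(2,4)->N->(1,4) | ant1:(0,1)->E->(0,2)
  grid max=3 at (2,4)

(1,4) (0,2)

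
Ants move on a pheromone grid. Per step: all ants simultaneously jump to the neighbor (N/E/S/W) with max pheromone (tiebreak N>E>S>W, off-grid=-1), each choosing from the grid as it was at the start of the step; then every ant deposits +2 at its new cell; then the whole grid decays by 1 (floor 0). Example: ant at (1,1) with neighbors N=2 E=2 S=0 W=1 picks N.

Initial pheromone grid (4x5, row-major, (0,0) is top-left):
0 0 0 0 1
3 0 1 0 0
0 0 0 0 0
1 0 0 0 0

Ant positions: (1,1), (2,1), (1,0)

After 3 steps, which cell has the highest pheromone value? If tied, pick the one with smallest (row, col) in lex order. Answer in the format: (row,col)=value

Step 1: ant0:(1,1)->W->(1,0) | ant1:(2,1)->N->(1,1) | ant2:(1,0)->N->(0,0)
  grid max=4 at (1,0)
Step 2: ant0:(1,0)->N->(0,0) | ant1:(1,1)->W->(1,0) | ant2:(0,0)->S->(1,0)
  grid max=7 at (1,0)
Step 3: ant0:(0,0)->S->(1,0) | ant1:(1,0)->N->(0,0) | ant2:(1,0)->N->(0,0)
  grid max=8 at (1,0)
Final grid:
  5 0 0 0 0
  8 0 0 0 0
  0 0 0 0 0
  0 0 0 0 0
Max pheromone 8 at (1,0)

Answer: (1,0)=8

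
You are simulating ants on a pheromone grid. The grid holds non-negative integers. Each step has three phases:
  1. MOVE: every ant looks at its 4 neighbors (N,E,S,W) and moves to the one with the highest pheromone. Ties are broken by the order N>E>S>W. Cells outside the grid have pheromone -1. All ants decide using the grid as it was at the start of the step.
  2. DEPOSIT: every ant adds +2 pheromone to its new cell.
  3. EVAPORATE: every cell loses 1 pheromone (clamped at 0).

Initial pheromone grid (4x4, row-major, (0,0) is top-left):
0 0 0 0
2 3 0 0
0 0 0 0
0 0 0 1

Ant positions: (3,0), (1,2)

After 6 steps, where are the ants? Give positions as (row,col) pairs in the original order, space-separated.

Step 1: ant0:(3,0)->N->(2,0) | ant1:(1,2)->W->(1,1)
  grid max=4 at (1,1)
Step 2: ant0:(2,0)->N->(1,0) | ant1:(1,1)->W->(1,0)
  grid max=4 at (1,0)
Step 3: ant0:(1,0)->E->(1,1) | ant1:(1,0)->E->(1,1)
  grid max=6 at (1,1)
Step 4: ant0:(1,1)->W->(1,0) | ant1:(1,1)->W->(1,0)
  grid max=6 at (1,0)
Step 5: ant0:(1,0)->E->(1,1) | ant1:(1,0)->E->(1,1)
  grid max=8 at (1,1)
Step 6: ant0:(1,1)->W->(1,0) | ant1:(1,1)->W->(1,0)
  grid max=8 at (1,0)

(1,0) (1,0)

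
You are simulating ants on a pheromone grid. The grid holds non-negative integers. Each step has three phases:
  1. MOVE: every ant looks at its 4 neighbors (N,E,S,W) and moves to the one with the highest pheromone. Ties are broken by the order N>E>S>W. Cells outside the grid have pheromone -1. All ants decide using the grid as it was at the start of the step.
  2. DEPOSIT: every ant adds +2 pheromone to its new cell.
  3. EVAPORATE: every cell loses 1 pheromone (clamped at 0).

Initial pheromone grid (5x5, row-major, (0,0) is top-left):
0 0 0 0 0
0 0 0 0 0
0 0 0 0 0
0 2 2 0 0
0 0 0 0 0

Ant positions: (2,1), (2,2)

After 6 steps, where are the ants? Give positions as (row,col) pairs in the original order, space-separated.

Step 1: ant0:(2,1)->S->(3,1) | ant1:(2,2)->S->(3,2)
  grid max=3 at (3,1)
Step 2: ant0:(3,1)->E->(3,2) | ant1:(3,2)->W->(3,1)
  grid max=4 at (3,1)
Step 3: ant0:(3,2)->W->(3,1) | ant1:(3,1)->E->(3,2)
  grid max=5 at (3,1)
Step 4: ant0:(3,1)->E->(3,2) | ant1:(3,2)->W->(3,1)
  grid max=6 at (3,1)
Step 5: ant0:(3,2)->W->(3,1) | ant1:(3,1)->E->(3,2)
  grid max=7 at (3,1)
Step 6: ant0:(3,1)->E->(3,2) | ant1:(3,2)->W->(3,1)
  grid max=8 at (3,1)

(3,2) (3,1)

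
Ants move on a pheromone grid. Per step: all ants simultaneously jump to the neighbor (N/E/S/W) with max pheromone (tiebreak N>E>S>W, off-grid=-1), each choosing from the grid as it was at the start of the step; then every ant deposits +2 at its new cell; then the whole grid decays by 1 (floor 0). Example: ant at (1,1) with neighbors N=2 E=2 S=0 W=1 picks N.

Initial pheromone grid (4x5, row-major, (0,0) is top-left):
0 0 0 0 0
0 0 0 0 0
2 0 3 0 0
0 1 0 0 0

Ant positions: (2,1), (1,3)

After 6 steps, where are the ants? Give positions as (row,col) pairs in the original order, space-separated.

Step 1: ant0:(2,1)->E->(2,2) | ant1:(1,3)->N->(0,3)
  grid max=4 at (2,2)
Step 2: ant0:(2,2)->N->(1,2) | ant1:(0,3)->E->(0,4)
  grid max=3 at (2,2)
Step 3: ant0:(1,2)->S->(2,2) | ant1:(0,4)->S->(1,4)
  grid max=4 at (2,2)
Step 4: ant0:(2,2)->N->(1,2) | ant1:(1,4)->N->(0,4)
  grid max=3 at (2,2)
Step 5: ant0:(1,2)->S->(2,2) | ant1:(0,4)->S->(1,4)
  grid max=4 at (2,2)
Step 6: ant0:(2,2)->N->(1,2) | ant1:(1,4)->N->(0,4)
  grid max=3 at (2,2)

(1,2) (0,4)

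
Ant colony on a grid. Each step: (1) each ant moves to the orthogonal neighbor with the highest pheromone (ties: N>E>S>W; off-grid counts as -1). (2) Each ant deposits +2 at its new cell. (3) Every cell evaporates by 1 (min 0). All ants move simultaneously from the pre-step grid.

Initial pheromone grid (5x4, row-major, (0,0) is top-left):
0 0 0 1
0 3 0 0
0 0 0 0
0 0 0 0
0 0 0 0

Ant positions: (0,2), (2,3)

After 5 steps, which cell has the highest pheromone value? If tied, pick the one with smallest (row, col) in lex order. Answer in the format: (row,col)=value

Answer: (0,3)=6

Derivation:
Step 1: ant0:(0,2)->E->(0,3) | ant1:(2,3)->N->(1,3)
  grid max=2 at (0,3)
Step 2: ant0:(0,3)->S->(1,3) | ant1:(1,3)->N->(0,3)
  grid max=3 at (0,3)
Step 3: ant0:(1,3)->N->(0,3) | ant1:(0,3)->S->(1,3)
  grid max=4 at (0,3)
Step 4: ant0:(0,3)->S->(1,3) | ant1:(1,3)->N->(0,3)
  grid max=5 at (0,3)
Step 5: ant0:(1,3)->N->(0,3) | ant1:(0,3)->S->(1,3)
  grid max=6 at (0,3)
Final grid:
  0 0 0 6
  0 0 0 5
  0 0 0 0
  0 0 0 0
  0 0 0 0
Max pheromone 6 at (0,3)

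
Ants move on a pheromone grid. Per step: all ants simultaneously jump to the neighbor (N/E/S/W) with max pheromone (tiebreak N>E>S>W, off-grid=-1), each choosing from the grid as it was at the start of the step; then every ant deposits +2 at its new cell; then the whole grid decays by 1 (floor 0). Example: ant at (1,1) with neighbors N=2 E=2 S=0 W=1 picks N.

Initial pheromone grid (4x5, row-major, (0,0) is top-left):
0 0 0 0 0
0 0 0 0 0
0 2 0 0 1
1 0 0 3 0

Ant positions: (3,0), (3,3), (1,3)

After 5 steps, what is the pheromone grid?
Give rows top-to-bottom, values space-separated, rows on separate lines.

After step 1: ants at (2,0),(2,3),(0,3)
  0 0 0 1 0
  0 0 0 0 0
  1 1 0 1 0
  0 0 0 2 0
After step 2: ants at (2,1),(3,3),(0,4)
  0 0 0 0 1
  0 0 0 0 0
  0 2 0 0 0
  0 0 0 3 0
After step 3: ants at (1,1),(2,3),(1,4)
  0 0 0 0 0
  0 1 0 0 1
  0 1 0 1 0
  0 0 0 2 0
After step 4: ants at (2,1),(3,3),(0,4)
  0 0 0 0 1
  0 0 0 0 0
  0 2 0 0 0
  0 0 0 3 0
After step 5: ants at (1,1),(2,3),(1,4)
  0 0 0 0 0
  0 1 0 0 1
  0 1 0 1 0
  0 0 0 2 0

0 0 0 0 0
0 1 0 0 1
0 1 0 1 0
0 0 0 2 0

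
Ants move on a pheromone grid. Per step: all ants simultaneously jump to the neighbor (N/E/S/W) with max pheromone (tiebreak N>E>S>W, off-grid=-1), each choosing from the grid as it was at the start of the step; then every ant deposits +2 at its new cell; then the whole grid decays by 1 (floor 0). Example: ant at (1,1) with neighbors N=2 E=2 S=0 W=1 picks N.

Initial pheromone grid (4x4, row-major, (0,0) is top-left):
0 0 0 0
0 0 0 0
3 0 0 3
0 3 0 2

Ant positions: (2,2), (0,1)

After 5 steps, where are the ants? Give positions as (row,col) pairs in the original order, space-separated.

Step 1: ant0:(2,2)->E->(2,3) | ant1:(0,1)->E->(0,2)
  grid max=4 at (2,3)
Step 2: ant0:(2,3)->S->(3,3) | ant1:(0,2)->E->(0,3)
  grid max=3 at (2,3)
Step 3: ant0:(3,3)->N->(2,3) | ant1:(0,3)->S->(1,3)
  grid max=4 at (2,3)
Step 4: ant0:(2,3)->N->(1,3) | ant1:(1,3)->S->(2,3)
  grid max=5 at (2,3)
Step 5: ant0:(1,3)->S->(2,3) | ant1:(2,3)->N->(1,3)
  grid max=6 at (2,3)

(2,3) (1,3)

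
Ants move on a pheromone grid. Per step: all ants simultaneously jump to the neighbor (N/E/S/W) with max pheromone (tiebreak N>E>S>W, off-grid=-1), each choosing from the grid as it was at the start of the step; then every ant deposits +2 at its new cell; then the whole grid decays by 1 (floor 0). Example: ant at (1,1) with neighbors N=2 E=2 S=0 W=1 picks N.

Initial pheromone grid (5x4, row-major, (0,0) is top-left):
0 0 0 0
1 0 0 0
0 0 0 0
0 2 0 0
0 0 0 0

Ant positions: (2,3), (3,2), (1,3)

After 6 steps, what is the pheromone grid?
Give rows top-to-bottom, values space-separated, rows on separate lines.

After step 1: ants at (1,3),(3,1),(0,3)
  0 0 0 1
  0 0 0 1
  0 0 0 0
  0 3 0 0
  0 0 0 0
After step 2: ants at (0,3),(2,1),(1,3)
  0 0 0 2
  0 0 0 2
  0 1 0 0
  0 2 0 0
  0 0 0 0
After step 3: ants at (1,3),(3,1),(0,3)
  0 0 0 3
  0 0 0 3
  0 0 0 0
  0 3 0 0
  0 0 0 0
After step 4: ants at (0,3),(2,1),(1,3)
  0 0 0 4
  0 0 0 4
  0 1 0 0
  0 2 0 0
  0 0 0 0
After step 5: ants at (1,3),(3,1),(0,3)
  0 0 0 5
  0 0 0 5
  0 0 0 0
  0 3 0 0
  0 0 0 0
After step 6: ants at (0,3),(2,1),(1,3)
  0 0 0 6
  0 0 0 6
  0 1 0 0
  0 2 0 0
  0 0 0 0

0 0 0 6
0 0 0 6
0 1 0 0
0 2 0 0
0 0 0 0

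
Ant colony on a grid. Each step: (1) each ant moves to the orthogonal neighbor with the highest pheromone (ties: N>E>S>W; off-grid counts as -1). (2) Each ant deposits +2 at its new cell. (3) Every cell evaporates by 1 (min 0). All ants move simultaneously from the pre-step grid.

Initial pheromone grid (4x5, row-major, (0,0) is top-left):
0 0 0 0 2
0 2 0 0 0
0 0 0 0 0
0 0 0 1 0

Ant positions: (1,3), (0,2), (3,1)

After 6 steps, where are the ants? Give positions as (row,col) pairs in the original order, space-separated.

Step 1: ant0:(1,3)->N->(0,3) | ant1:(0,2)->E->(0,3) | ant2:(3,1)->N->(2,1)
  grid max=3 at (0,3)
Step 2: ant0:(0,3)->E->(0,4) | ant1:(0,3)->E->(0,4) | ant2:(2,1)->N->(1,1)
  grid max=4 at (0,4)
Step 3: ant0:(0,4)->W->(0,3) | ant1:(0,4)->W->(0,3) | ant2:(1,1)->N->(0,1)
  grid max=5 at (0,3)
Step 4: ant0:(0,3)->E->(0,4) | ant1:(0,3)->E->(0,4) | ant2:(0,1)->S->(1,1)
  grid max=6 at (0,4)
Step 5: ant0:(0,4)->W->(0,3) | ant1:(0,4)->W->(0,3) | ant2:(1,1)->N->(0,1)
  grid max=7 at (0,3)
Step 6: ant0:(0,3)->E->(0,4) | ant1:(0,3)->E->(0,4) | ant2:(0,1)->S->(1,1)
  grid max=8 at (0,4)

(0,4) (0,4) (1,1)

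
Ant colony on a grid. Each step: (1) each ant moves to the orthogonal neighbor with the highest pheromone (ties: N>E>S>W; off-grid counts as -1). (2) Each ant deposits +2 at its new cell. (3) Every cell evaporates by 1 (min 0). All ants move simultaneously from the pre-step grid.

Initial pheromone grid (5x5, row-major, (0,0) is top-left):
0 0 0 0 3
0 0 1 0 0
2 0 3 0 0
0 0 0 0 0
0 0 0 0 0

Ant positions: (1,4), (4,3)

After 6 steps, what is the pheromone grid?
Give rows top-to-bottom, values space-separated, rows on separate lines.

After step 1: ants at (0,4),(3,3)
  0 0 0 0 4
  0 0 0 0 0
  1 0 2 0 0
  0 0 0 1 0
  0 0 0 0 0
After step 2: ants at (1,4),(2,3)
  0 0 0 0 3
  0 0 0 0 1
  0 0 1 1 0
  0 0 0 0 0
  0 0 0 0 0
After step 3: ants at (0,4),(2,2)
  0 0 0 0 4
  0 0 0 0 0
  0 0 2 0 0
  0 0 0 0 0
  0 0 0 0 0
After step 4: ants at (1,4),(1,2)
  0 0 0 0 3
  0 0 1 0 1
  0 0 1 0 0
  0 0 0 0 0
  0 0 0 0 0
After step 5: ants at (0,4),(2,2)
  0 0 0 0 4
  0 0 0 0 0
  0 0 2 0 0
  0 0 0 0 0
  0 0 0 0 0
After step 6: ants at (1,4),(1,2)
  0 0 0 0 3
  0 0 1 0 1
  0 0 1 0 0
  0 0 0 0 0
  0 0 0 0 0

0 0 0 0 3
0 0 1 0 1
0 0 1 0 0
0 0 0 0 0
0 0 0 0 0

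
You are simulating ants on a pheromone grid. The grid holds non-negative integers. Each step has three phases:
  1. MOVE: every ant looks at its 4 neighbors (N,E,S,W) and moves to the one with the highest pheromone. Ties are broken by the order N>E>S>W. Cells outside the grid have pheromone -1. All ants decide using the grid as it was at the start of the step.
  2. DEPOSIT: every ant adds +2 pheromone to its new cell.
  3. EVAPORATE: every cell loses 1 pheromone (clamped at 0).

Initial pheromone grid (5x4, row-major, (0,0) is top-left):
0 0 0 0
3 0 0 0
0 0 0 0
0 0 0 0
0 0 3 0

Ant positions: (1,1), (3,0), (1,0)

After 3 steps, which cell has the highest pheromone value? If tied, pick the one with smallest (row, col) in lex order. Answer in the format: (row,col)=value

Answer: (1,0)=8

Derivation:
Step 1: ant0:(1,1)->W->(1,0) | ant1:(3,0)->N->(2,0) | ant2:(1,0)->N->(0,0)
  grid max=4 at (1,0)
Step 2: ant0:(1,0)->N->(0,0) | ant1:(2,0)->N->(1,0) | ant2:(0,0)->S->(1,0)
  grid max=7 at (1,0)
Step 3: ant0:(0,0)->S->(1,0) | ant1:(1,0)->N->(0,0) | ant2:(1,0)->N->(0,0)
  grid max=8 at (1,0)
Final grid:
  5 0 0 0
  8 0 0 0
  0 0 0 0
  0 0 0 0
  0 0 0 0
Max pheromone 8 at (1,0)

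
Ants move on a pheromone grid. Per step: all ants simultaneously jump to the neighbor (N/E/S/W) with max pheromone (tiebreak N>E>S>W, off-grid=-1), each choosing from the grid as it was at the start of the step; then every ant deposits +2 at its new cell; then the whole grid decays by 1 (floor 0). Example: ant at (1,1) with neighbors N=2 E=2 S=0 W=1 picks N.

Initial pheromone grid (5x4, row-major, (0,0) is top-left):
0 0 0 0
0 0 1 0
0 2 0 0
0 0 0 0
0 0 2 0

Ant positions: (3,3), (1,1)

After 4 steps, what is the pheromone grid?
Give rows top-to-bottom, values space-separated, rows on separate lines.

After step 1: ants at (2,3),(2,1)
  0 0 0 0
  0 0 0 0
  0 3 0 1
  0 0 0 0
  0 0 1 0
After step 2: ants at (1,3),(1,1)
  0 0 0 0
  0 1 0 1
  0 2 0 0
  0 0 0 0
  0 0 0 0
After step 3: ants at (0,3),(2,1)
  0 0 0 1
  0 0 0 0
  0 3 0 0
  0 0 0 0
  0 0 0 0
After step 4: ants at (1,3),(1,1)
  0 0 0 0
  0 1 0 1
  0 2 0 0
  0 0 0 0
  0 0 0 0

0 0 0 0
0 1 0 1
0 2 0 0
0 0 0 0
0 0 0 0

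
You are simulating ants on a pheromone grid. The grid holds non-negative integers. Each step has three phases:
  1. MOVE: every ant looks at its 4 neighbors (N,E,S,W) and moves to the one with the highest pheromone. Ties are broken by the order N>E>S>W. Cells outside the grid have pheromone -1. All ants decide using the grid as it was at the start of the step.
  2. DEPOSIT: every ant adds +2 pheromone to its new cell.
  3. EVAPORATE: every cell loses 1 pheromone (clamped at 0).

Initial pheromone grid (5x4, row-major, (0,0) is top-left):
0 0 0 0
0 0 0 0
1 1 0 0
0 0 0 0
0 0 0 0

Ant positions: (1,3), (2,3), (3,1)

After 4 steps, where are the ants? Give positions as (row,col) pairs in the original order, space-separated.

Step 1: ant0:(1,3)->N->(0,3) | ant1:(2,3)->N->(1,3) | ant2:(3,1)->N->(2,1)
  grid max=2 at (2,1)
Step 2: ant0:(0,3)->S->(1,3) | ant1:(1,3)->N->(0,3) | ant2:(2,1)->N->(1,1)
  grid max=2 at (0,3)
Step 3: ant0:(1,3)->N->(0,3) | ant1:(0,3)->S->(1,3) | ant2:(1,1)->S->(2,1)
  grid max=3 at (0,3)
Step 4: ant0:(0,3)->S->(1,3) | ant1:(1,3)->N->(0,3) | ant2:(2,1)->N->(1,1)
  grid max=4 at (0,3)

(1,3) (0,3) (1,1)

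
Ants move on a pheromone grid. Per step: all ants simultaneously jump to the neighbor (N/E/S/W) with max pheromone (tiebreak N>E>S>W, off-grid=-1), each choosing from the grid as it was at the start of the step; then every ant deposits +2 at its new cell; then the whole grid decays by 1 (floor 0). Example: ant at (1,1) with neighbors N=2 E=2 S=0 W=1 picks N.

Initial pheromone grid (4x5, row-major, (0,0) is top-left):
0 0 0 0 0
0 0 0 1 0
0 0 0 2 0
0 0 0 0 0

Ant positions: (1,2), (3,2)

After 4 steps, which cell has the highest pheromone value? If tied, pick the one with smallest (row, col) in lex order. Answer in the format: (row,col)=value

Answer: (2,3)=6

Derivation:
Step 1: ant0:(1,2)->E->(1,3) | ant1:(3,2)->N->(2,2)
  grid max=2 at (1,3)
Step 2: ant0:(1,3)->S->(2,3) | ant1:(2,2)->E->(2,3)
  grid max=4 at (2,3)
Step 3: ant0:(2,3)->N->(1,3) | ant1:(2,3)->N->(1,3)
  grid max=4 at (1,3)
Step 4: ant0:(1,3)->S->(2,3) | ant1:(1,3)->S->(2,3)
  grid max=6 at (2,3)
Final grid:
  0 0 0 0 0
  0 0 0 3 0
  0 0 0 6 0
  0 0 0 0 0
Max pheromone 6 at (2,3)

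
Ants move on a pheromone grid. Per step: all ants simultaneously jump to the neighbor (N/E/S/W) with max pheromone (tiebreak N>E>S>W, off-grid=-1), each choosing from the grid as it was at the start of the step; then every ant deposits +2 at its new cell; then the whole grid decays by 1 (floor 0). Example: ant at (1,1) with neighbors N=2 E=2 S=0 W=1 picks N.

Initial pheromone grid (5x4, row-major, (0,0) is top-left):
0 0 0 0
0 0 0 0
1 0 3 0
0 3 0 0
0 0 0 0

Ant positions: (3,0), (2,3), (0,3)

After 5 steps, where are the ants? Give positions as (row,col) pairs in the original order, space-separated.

Step 1: ant0:(3,0)->E->(3,1) | ant1:(2,3)->W->(2,2) | ant2:(0,3)->S->(1,3)
  grid max=4 at (2,2)
Step 2: ant0:(3,1)->N->(2,1) | ant1:(2,2)->N->(1,2) | ant2:(1,3)->N->(0,3)
  grid max=3 at (2,2)
Step 3: ant0:(2,1)->E->(2,2) | ant1:(1,2)->S->(2,2) | ant2:(0,3)->S->(1,3)
  grid max=6 at (2,2)
Step 4: ant0:(2,2)->N->(1,2) | ant1:(2,2)->N->(1,2) | ant2:(1,3)->N->(0,3)
  grid max=5 at (2,2)
Step 5: ant0:(1,2)->S->(2,2) | ant1:(1,2)->S->(2,2) | ant2:(0,3)->S->(1,3)
  grid max=8 at (2,2)

(2,2) (2,2) (1,3)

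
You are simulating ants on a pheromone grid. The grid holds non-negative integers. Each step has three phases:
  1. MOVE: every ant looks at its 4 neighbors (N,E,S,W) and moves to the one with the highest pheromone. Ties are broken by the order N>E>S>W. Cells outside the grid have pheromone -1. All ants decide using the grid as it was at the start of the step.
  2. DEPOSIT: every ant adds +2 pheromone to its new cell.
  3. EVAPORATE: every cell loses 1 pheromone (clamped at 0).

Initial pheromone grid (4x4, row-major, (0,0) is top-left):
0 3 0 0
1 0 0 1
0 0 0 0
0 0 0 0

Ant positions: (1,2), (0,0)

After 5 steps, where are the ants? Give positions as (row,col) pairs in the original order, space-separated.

Step 1: ant0:(1,2)->E->(1,3) | ant1:(0,0)->E->(0,1)
  grid max=4 at (0,1)
Step 2: ant0:(1,3)->N->(0,3) | ant1:(0,1)->E->(0,2)
  grid max=3 at (0,1)
Step 3: ant0:(0,3)->S->(1,3) | ant1:(0,2)->W->(0,1)
  grid max=4 at (0,1)
Step 4: ant0:(1,3)->N->(0,3) | ant1:(0,1)->E->(0,2)
  grid max=3 at (0,1)
Step 5: ant0:(0,3)->S->(1,3) | ant1:(0,2)->W->(0,1)
  grid max=4 at (0,1)

(1,3) (0,1)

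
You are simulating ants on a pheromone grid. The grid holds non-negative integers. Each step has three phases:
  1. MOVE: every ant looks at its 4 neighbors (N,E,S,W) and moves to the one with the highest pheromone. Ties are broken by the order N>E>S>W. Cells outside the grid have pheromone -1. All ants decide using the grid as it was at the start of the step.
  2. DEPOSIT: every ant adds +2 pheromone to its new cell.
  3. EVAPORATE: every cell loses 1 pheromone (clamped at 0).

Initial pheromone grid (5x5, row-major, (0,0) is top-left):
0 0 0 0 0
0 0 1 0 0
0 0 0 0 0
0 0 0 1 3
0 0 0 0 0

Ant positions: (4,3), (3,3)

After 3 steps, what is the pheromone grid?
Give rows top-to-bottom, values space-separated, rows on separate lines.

After step 1: ants at (3,3),(3,4)
  0 0 0 0 0
  0 0 0 0 0
  0 0 0 0 0
  0 0 0 2 4
  0 0 0 0 0
After step 2: ants at (3,4),(3,3)
  0 0 0 0 0
  0 0 0 0 0
  0 0 0 0 0
  0 0 0 3 5
  0 0 0 0 0
After step 3: ants at (3,3),(3,4)
  0 0 0 0 0
  0 0 0 0 0
  0 0 0 0 0
  0 0 0 4 6
  0 0 0 0 0

0 0 0 0 0
0 0 0 0 0
0 0 0 0 0
0 0 0 4 6
0 0 0 0 0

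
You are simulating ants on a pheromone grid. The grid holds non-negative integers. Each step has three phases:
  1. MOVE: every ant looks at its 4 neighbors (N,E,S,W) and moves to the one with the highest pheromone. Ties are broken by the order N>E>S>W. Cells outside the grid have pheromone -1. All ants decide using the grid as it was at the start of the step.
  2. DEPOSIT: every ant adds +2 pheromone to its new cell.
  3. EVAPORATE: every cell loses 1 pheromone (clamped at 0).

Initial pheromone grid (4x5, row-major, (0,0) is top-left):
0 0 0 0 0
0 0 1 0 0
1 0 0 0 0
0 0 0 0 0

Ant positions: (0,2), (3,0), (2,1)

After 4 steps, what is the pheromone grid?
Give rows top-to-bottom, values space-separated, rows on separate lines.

After step 1: ants at (1,2),(2,0),(2,0)
  0 0 0 0 0
  0 0 2 0 0
  4 0 0 0 0
  0 0 0 0 0
After step 2: ants at (0,2),(1,0),(1,0)
  0 0 1 0 0
  3 0 1 0 0
  3 0 0 0 0
  0 0 0 0 0
After step 3: ants at (1,2),(2,0),(2,0)
  0 0 0 0 0
  2 0 2 0 0
  6 0 0 0 0
  0 0 0 0 0
After step 4: ants at (0,2),(1,0),(1,0)
  0 0 1 0 0
  5 0 1 0 0
  5 0 0 0 0
  0 0 0 0 0

0 0 1 0 0
5 0 1 0 0
5 0 0 0 0
0 0 0 0 0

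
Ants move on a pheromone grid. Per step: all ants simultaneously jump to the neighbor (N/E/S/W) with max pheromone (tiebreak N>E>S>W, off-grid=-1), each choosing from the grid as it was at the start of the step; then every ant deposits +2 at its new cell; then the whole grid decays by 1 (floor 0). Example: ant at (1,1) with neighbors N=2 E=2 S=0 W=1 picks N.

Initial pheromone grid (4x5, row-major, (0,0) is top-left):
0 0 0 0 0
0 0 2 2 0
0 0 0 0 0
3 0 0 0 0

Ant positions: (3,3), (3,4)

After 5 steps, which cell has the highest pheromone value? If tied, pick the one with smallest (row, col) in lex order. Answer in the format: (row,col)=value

Answer: (1,3)=5

Derivation:
Step 1: ant0:(3,3)->N->(2,3) | ant1:(3,4)->N->(2,4)
  grid max=2 at (3,0)
Step 2: ant0:(2,3)->N->(1,3) | ant1:(2,4)->W->(2,3)
  grid max=2 at (1,3)
Step 3: ant0:(1,3)->S->(2,3) | ant1:(2,3)->N->(1,3)
  grid max=3 at (1,3)
Step 4: ant0:(2,3)->N->(1,3) | ant1:(1,3)->S->(2,3)
  grid max=4 at (1,3)
Step 5: ant0:(1,3)->S->(2,3) | ant1:(2,3)->N->(1,3)
  grid max=5 at (1,3)
Final grid:
  0 0 0 0 0
  0 0 0 5 0
  0 0 0 5 0
  0 0 0 0 0
Max pheromone 5 at (1,3)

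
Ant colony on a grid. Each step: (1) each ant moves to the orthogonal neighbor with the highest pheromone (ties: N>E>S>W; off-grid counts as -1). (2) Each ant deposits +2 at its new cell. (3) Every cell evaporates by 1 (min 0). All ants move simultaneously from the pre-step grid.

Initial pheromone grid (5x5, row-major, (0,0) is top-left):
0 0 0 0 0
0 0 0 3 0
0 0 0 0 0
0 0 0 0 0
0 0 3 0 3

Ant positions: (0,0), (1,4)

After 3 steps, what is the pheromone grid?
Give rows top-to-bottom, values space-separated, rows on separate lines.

After step 1: ants at (0,1),(1,3)
  0 1 0 0 0
  0 0 0 4 0
  0 0 0 0 0
  0 0 0 0 0
  0 0 2 0 2
After step 2: ants at (0,2),(0,3)
  0 0 1 1 0
  0 0 0 3 0
  0 0 0 0 0
  0 0 0 0 0
  0 0 1 0 1
After step 3: ants at (0,3),(1,3)
  0 0 0 2 0
  0 0 0 4 0
  0 0 0 0 0
  0 0 0 0 0
  0 0 0 0 0

0 0 0 2 0
0 0 0 4 0
0 0 0 0 0
0 0 0 0 0
0 0 0 0 0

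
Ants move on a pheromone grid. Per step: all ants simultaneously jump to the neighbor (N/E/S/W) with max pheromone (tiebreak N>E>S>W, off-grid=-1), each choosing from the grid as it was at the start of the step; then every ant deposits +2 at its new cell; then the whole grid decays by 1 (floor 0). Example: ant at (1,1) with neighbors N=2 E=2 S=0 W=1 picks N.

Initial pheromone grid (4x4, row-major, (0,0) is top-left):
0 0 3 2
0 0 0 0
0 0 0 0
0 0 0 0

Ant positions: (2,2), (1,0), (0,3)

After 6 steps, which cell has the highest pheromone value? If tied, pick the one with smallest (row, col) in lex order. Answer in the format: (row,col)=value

Answer: (0,2)=13

Derivation:
Step 1: ant0:(2,2)->N->(1,2) | ant1:(1,0)->N->(0,0) | ant2:(0,3)->W->(0,2)
  grid max=4 at (0,2)
Step 2: ant0:(1,2)->N->(0,2) | ant1:(0,0)->E->(0,1) | ant2:(0,2)->E->(0,3)
  grid max=5 at (0,2)
Step 3: ant0:(0,2)->E->(0,3) | ant1:(0,1)->E->(0,2) | ant2:(0,3)->W->(0,2)
  grid max=8 at (0,2)
Step 4: ant0:(0,3)->W->(0,2) | ant1:(0,2)->E->(0,3) | ant2:(0,2)->E->(0,3)
  grid max=9 at (0,2)
Step 5: ant0:(0,2)->E->(0,3) | ant1:(0,3)->W->(0,2) | ant2:(0,3)->W->(0,2)
  grid max=12 at (0,2)
Step 6: ant0:(0,3)->W->(0,2) | ant1:(0,2)->E->(0,3) | ant2:(0,2)->E->(0,3)
  grid max=13 at (0,2)
Final grid:
  0 0 13 10
  0 0 0 0
  0 0 0 0
  0 0 0 0
Max pheromone 13 at (0,2)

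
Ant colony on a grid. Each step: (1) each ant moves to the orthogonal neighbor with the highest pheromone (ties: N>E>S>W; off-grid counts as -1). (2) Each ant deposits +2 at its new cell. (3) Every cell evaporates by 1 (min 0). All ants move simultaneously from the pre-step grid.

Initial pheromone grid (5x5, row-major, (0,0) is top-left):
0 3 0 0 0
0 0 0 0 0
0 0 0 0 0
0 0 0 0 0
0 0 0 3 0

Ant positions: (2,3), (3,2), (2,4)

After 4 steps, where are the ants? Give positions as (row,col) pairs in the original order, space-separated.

Step 1: ant0:(2,3)->N->(1,3) | ant1:(3,2)->N->(2,2) | ant2:(2,4)->N->(1,4)
  grid max=2 at (0,1)
Step 2: ant0:(1,3)->E->(1,4) | ant1:(2,2)->N->(1,2) | ant2:(1,4)->W->(1,3)
  grid max=2 at (1,3)
Step 3: ant0:(1,4)->W->(1,3) | ant1:(1,2)->E->(1,3) | ant2:(1,3)->E->(1,4)
  grid max=5 at (1,3)
Step 4: ant0:(1,3)->E->(1,4) | ant1:(1,3)->E->(1,4) | ant2:(1,4)->W->(1,3)
  grid max=6 at (1,3)

(1,4) (1,4) (1,3)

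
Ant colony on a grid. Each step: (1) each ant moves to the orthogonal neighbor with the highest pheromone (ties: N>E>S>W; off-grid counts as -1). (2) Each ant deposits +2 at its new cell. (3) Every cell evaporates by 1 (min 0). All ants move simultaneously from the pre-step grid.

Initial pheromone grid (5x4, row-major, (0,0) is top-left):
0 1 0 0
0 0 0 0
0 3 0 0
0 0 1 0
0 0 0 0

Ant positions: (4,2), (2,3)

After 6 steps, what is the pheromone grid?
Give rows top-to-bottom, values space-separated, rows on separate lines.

After step 1: ants at (3,2),(1,3)
  0 0 0 0
  0 0 0 1
  0 2 0 0
  0 0 2 0
  0 0 0 0
After step 2: ants at (2,2),(0,3)
  0 0 0 1
  0 0 0 0
  0 1 1 0
  0 0 1 0
  0 0 0 0
After step 3: ants at (3,2),(1,3)
  0 0 0 0
  0 0 0 1
  0 0 0 0
  0 0 2 0
  0 0 0 0
After step 4: ants at (2,2),(0,3)
  0 0 0 1
  0 0 0 0
  0 0 1 0
  0 0 1 0
  0 0 0 0
After step 5: ants at (3,2),(1,3)
  0 0 0 0
  0 0 0 1
  0 0 0 0
  0 0 2 0
  0 0 0 0
After step 6: ants at (2,2),(0,3)
  0 0 0 1
  0 0 0 0
  0 0 1 0
  0 0 1 0
  0 0 0 0

0 0 0 1
0 0 0 0
0 0 1 0
0 0 1 0
0 0 0 0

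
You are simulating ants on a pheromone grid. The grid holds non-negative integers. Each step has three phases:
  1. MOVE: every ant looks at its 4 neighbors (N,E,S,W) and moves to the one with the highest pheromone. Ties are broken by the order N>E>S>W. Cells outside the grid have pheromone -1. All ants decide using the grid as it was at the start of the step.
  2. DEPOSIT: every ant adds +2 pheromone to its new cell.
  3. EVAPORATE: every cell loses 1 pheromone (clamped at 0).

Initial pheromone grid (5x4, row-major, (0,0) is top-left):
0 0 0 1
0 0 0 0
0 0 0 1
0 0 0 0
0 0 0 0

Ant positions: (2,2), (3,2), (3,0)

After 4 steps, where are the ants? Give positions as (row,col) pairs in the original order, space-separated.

Step 1: ant0:(2,2)->E->(2,3) | ant1:(3,2)->N->(2,2) | ant2:(3,0)->N->(2,0)
  grid max=2 at (2,3)
Step 2: ant0:(2,3)->W->(2,2) | ant1:(2,2)->E->(2,3) | ant2:(2,0)->N->(1,0)
  grid max=3 at (2,3)
Step 3: ant0:(2,2)->E->(2,3) | ant1:(2,3)->W->(2,2) | ant2:(1,0)->N->(0,0)
  grid max=4 at (2,3)
Step 4: ant0:(2,3)->W->(2,2) | ant1:(2,2)->E->(2,3) | ant2:(0,0)->E->(0,1)
  grid max=5 at (2,3)

(2,2) (2,3) (0,1)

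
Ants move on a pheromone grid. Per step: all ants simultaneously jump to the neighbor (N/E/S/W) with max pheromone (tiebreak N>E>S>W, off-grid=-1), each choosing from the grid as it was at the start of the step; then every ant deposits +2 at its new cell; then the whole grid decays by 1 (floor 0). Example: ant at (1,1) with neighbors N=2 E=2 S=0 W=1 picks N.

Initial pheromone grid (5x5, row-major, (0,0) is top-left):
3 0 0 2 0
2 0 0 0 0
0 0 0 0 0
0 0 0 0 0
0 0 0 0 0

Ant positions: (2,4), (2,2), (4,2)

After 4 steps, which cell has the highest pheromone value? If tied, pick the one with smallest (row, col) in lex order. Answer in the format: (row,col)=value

Step 1: ant0:(2,4)->N->(1,4) | ant1:(2,2)->N->(1,2) | ant2:(4,2)->N->(3,2)
  grid max=2 at (0,0)
Step 2: ant0:(1,4)->N->(0,4) | ant1:(1,2)->N->(0,2) | ant2:(3,2)->N->(2,2)
  grid max=1 at (0,0)
Step 3: ant0:(0,4)->S->(1,4) | ant1:(0,2)->E->(0,3) | ant2:(2,2)->N->(1,2)
  grid max=1 at (0,3)
Step 4: ant0:(1,4)->N->(0,4) | ant1:(0,3)->E->(0,4) | ant2:(1,2)->N->(0,2)
  grid max=3 at (0,4)
Final grid:
  0 0 1 0 3
  0 0 0 0 0
  0 0 0 0 0
  0 0 0 0 0
  0 0 0 0 0
Max pheromone 3 at (0,4)

Answer: (0,4)=3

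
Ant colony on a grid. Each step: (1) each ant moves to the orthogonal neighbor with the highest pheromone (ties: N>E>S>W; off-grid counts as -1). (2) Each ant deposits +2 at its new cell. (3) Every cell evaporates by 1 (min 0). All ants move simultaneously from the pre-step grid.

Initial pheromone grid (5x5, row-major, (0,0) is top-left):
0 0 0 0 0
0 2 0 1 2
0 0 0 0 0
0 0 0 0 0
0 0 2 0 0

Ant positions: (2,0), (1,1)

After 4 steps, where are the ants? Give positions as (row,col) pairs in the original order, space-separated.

Step 1: ant0:(2,0)->N->(1,0) | ant1:(1,1)->N->(0,1)
  grid max=1 at (0,1)
Step 2: ant0:(1,0)->E->(1,1) | ant1:(0,1)->S->(1,1)
  grid max=4 at (1,1)
Step 3: ant0:(1,1)->N->(0,1) | ant1:(1,1)->N->(0,1)
  grid max=3 at (0,1)
Step 4: ant0:(0,1)->S->(1,1) | ant1:(0,1)->S->(1,1)
  grid max=6 at (1,1)

(1,1) (1,1)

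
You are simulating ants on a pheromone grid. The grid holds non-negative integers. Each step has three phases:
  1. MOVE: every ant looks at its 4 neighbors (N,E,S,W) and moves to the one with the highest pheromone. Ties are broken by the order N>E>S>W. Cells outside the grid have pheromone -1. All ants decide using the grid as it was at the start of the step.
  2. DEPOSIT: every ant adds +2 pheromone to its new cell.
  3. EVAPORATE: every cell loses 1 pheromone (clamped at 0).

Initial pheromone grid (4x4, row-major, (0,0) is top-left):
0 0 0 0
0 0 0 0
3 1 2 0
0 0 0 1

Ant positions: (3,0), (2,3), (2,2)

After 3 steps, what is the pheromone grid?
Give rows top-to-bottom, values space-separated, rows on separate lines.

After step 1: ants at (2,0),(2,2),(2,1)
  0 0 0 0
  0 0 0 0
  4 2 3 0
  0 0 0 0
After step 2: ants at (2,1),(2,1),(2,0)
  0 0 0 0
  0 0 0 0
  5 5 2 0
  0 0 0 0
After step 3: ants at (2,0),(2,0),(2,1)
  0 0 0 0
  0 0 0 0
  8 6 1 0
  0 0 0 0

0 0 0 0
0 0 0 0
8 6 1 0
0 0 0 0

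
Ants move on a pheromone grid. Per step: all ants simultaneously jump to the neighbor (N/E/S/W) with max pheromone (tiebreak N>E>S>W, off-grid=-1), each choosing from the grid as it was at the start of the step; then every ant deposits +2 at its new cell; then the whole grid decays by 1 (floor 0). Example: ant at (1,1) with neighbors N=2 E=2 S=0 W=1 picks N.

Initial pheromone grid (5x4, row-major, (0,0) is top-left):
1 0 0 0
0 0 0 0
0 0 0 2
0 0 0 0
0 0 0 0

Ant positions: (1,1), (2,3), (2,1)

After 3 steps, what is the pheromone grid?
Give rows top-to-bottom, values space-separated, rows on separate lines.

After step 1: ants at (0,1),(1,3),(1,1)
  0 1 0 0
  0 1 0 1
  0 0 0 1
  0 0 0 0
  0 0 0 0
After step 2: ants at (1,1),(2,3),(0,1)
  0 2 0 0
  0 2 0 0
  0 0 0 2
  0 0 0 0
  0 0 0 0
After step 3: ants at (0,1),(1,3),(1,1)
  0 3 0 0
  0 3 0 1
  0 0 0 1
  0 0 0 0
  0 0 0 0

0 3 0 0
0 3 0 1
0 0 0 1
0 0 0 0
0 0 0 0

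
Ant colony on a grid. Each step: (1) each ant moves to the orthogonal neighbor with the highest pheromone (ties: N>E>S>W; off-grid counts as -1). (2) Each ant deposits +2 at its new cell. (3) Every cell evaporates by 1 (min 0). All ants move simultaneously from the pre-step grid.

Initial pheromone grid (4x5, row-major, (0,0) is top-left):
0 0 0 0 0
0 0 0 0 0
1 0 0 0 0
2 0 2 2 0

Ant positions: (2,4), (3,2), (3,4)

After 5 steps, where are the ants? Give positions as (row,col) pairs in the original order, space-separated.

Step 1: ant0:(2,4)->N->(1,4) | ant1:(3,2)->E->(3,3) | ant2:(3,4)->W->(3,3)
  grid max=5 at (3,3)
Step 2: ant0:(1,4)->N->(0,4) | ant1:(3,3)->W->(3,2) | ant2:(3,3)->W->(3,2)
  grid max=4 at (3,2)
Step 3: ant0:(0,4)->S->(1,4) | ant1:(3,2)->E->(3,3) | ant2:(3,2)->E->(3,3)
  grid max=7 at (3,3)
Step 4: ant0:(1,4)->N->(0,4) | ant1:(3,3)->W->(3,2) | ant2:(3,3)->W->(3,2)
  grid max=6 at (3,2)
Step 5: ant0:(0,4)->S->(1,4) | ant1:(3,2)->E->(3,3) | ant2:(3,2)->E->(3,3)
  grid max=9 at (3,3)

(1,4) (3,3) (3,3)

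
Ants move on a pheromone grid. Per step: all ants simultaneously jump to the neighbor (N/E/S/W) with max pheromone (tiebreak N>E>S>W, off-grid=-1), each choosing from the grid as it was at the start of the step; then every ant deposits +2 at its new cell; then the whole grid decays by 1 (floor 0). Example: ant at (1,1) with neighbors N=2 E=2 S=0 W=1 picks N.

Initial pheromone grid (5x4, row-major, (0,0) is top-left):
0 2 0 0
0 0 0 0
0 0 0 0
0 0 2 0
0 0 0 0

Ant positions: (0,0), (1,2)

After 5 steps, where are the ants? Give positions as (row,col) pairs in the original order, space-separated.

Step 1: ant0:(0,0)->E->(0,1) | ant1:(1,2)->N->(0,2)
  grid max=3 at (0,1)
Step 2: ant0:(0,1)->E->(0,2) | ant1:(0,2)->W->(0,1)
  grid max=4 at (0,1)
Step 3: ant0:(0,2)->W->(0,1) | ant1:(0,1)->E->(0,2)
  grid max=5 at (0,1)
Step 4: ant0:(0,1)->E->(0,2) | ant1:(0,2)->W->(0,1)
  grid max=6 at (0,1)
Step 5: ant0:(0,2)->W->(0,1) | ant1:(0,1)->E->(0,2)
  grid max=7 at (0,1)

(0,1) (0,2)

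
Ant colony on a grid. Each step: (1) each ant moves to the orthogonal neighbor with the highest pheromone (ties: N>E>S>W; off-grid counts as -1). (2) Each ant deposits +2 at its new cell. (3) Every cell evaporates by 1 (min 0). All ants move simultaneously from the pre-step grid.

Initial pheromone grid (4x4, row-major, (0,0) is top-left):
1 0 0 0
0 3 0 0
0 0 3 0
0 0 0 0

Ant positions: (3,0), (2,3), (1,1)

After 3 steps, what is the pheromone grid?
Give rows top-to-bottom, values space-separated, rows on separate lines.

After step 1: ants at (2,0),(2,2),(0,1)
  0 1 0 0
  0 2 0 0
  1 0 4 0
  0 0 0 0
After step 2: ants at (1,0),(1,2),(1,1)
  0 0 0 0
  1 3 1 0
  0 0 3 0
  0 0 0 0
After step 3: ants at (1,1),(2,2),(1,2)
  0 0 0 0
  0 4 2 0
  0 0 4 0
  0 0 0 0

0 0 0 0
0 4 2 0
0 0 4 0
0 0 0 0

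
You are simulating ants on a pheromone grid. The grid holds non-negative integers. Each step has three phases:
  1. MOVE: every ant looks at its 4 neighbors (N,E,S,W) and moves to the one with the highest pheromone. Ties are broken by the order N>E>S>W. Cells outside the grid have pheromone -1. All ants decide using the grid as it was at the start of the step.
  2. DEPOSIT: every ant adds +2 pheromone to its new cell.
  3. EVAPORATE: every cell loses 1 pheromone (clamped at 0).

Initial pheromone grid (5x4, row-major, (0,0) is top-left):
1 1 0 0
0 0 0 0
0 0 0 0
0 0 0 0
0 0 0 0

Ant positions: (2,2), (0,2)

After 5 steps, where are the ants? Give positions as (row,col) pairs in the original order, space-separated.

Step 1: ant0:(2,2)->N->(1,2) | ant1:(0,2)->W->(0,1)
  grid max=2 at (0,1)
Step 2: ant0:(1,2)->N->(0,2) | ant1:(0,1)->E->(0,2)
  grid max=3 at (0,2)
Step 3: ant0:(0,2)->W->(0,1) | ant1:(0,2)->W->(0,1)
  grid max=4 at (0,1)
Step 4: ant0:(0,1)->E->(0,2) | ant1:(0,1)->E->(0,2)
  grid max=5 at (0,2)
Step 5: ant0:(0,2)->W->(0,1) | ant1:(0,2)->W->(0,1)
  grid max=6 at (0,1)

(0,1) (0,1)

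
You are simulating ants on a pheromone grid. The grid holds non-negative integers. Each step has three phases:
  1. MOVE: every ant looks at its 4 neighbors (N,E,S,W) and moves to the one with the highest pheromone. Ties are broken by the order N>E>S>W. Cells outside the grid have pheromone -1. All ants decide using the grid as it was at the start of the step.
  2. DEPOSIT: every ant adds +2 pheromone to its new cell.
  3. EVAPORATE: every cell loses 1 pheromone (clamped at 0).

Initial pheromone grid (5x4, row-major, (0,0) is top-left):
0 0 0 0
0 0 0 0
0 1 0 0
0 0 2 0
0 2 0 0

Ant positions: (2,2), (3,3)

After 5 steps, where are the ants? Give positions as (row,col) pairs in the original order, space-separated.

Step 1: ant0:(2,2)->S->(3,2) | ant1:(3,3)->W->(3,2)
  grid max=5 at (3,2)
Step 2: ant0:(3,2)->N->(2,2) | ant1:(3,2)->N->(2,2)
  grid max=4 at (3,2)
Step 3: ant0:(2,2)->S->(3,2) | ant1:(2,2)->S->(3,2)
  grid max=7 at (3,2)
Step 4: ant0:(3,2)->N->(2,2) | ant1:(3,2)->N->(2,2)
  grid max=6 at (3,2)
Step 5: ant0:(2,2)->S->(3,2) | ant1:(2,2)->S->(3,2)
  grid max=9 at (3,2)

(3,2) (3,2)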